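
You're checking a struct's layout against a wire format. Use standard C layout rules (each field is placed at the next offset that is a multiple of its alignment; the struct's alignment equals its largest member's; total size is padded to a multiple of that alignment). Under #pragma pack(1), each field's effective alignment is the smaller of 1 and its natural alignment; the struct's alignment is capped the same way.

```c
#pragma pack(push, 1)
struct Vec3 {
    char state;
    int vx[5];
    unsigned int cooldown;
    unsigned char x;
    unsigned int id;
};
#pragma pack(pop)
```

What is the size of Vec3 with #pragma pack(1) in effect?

30

state at 0 (size 1, align 1) → ends 1
vx at 1 (size 20, align 1) → ends 21
cooldown at 21 (size 4, align 1) → ends 25
x at 25 (size 1, align 1) → ends 26
id at 26 (size 4, align 1) → ends 30
total 30 bytes, alignment 1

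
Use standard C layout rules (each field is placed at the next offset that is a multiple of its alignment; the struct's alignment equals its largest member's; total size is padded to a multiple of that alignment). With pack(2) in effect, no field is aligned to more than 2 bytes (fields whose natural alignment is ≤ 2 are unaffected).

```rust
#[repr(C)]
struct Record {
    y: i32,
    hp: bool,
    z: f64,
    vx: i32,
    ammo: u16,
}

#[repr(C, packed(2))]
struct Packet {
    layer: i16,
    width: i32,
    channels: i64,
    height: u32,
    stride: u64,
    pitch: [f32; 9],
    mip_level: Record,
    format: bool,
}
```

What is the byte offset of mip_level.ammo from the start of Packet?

82

Record: @0: y [4B, align 4] → 4; @4: hp [1B, align 1] → 5; +3 pad (align 8); @8: z [8B, align 8] → 16; @16: vx [4B, align 4] → 20; @20: ammo [2B, align 2] → 22; +2 tail pad (align 8); size 24, align 8
@0: layer [2B, align 2] → 2
@2: width [4B, align 2] → 6
@6: channels [8B, align 2] → 14
@14: height [4B, align 2] → 18
@18: stride [8B, align 2] → 26
@26: pitch [36B, align 2] → 62
@62: mip_level [24B, align 2] → 86
within Record: ammo at 20
62 + 20 = 82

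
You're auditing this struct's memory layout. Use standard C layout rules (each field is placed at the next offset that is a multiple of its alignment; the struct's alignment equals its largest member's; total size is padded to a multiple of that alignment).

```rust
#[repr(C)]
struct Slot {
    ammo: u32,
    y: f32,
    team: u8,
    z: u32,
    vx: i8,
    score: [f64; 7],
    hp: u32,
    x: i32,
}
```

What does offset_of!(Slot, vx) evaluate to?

16

@0: ammo [4B, align 4] → 4
@4: y [4B, align 4] → 8
@8: team [1B, align 1] → 9
+3 pad (align 4)
@12: z [4B, align 4] → 16
@16: vx [1B, align 1] → 17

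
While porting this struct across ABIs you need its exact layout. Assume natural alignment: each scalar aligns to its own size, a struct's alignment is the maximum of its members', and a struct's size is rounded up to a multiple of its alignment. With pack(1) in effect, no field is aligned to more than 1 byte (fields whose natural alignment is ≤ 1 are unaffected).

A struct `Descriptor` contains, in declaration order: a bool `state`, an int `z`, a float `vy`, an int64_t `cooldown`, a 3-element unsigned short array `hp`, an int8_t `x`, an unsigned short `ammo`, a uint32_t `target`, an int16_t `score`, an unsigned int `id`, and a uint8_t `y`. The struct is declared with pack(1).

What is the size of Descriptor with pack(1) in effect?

0..1  state  (1B, 1-aligned)
1..5  z  (4B, 1-aligned)
5..9  vy  (4B, 1-aligned)
9..17  cooldown  (8B, 1-aligned)
17..23  hp  (6B, 1-aligned)
23..24  x  (1B, 1-aligned)
24..26  ammo  (2B, 1-aligned)
26..30  target  (4B, 1-aligned)
30..32  score  (2B, 1-aligned)
32..36  id  (4B, 1-aligned)
36..37  y  (1B, 1-aligned)
sizeof = 37, alignof = 1

37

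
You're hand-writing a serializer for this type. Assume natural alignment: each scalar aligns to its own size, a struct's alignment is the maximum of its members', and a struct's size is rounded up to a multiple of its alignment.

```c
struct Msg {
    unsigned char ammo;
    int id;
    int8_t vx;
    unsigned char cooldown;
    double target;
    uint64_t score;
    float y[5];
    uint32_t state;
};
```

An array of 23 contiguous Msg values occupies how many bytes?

0..1  ammo  (1B, 1-aligned)
1..4  -- padding (3B)
4..8  id  (4B, 4-aligned)
8..9  vx  (1B, 1-aligned)
9..10  cooldown  (1B, 1-aligned)
10..16  -- padding (6B)
16..24  target  (8B, 8-aligned)
24..32  score  (8B, 8-aligned)
32..52  y  (20B, 4-aligned)
52..56  state  (4B, 4-aligned)
sizeof = 56, alignof = 8
array of 23: 23 × 56 = 1288

1288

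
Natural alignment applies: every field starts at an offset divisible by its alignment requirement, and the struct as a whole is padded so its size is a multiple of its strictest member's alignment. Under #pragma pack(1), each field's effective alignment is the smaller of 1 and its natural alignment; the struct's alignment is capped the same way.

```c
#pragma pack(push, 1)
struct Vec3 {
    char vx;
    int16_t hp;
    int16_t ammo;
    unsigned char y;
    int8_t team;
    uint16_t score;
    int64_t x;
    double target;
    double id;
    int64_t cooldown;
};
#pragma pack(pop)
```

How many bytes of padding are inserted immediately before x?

@0: vx [1B, align 1] → 1
@1: hp [2B, align 1] → 3
@3: ammo [2B, align 1] → 5
@5: y [1B, align 1] → 6
@6: team [1B, align 1] → 7
@7: score [2B, align 1] → 9
@9: x [8B, align 1] → 17

0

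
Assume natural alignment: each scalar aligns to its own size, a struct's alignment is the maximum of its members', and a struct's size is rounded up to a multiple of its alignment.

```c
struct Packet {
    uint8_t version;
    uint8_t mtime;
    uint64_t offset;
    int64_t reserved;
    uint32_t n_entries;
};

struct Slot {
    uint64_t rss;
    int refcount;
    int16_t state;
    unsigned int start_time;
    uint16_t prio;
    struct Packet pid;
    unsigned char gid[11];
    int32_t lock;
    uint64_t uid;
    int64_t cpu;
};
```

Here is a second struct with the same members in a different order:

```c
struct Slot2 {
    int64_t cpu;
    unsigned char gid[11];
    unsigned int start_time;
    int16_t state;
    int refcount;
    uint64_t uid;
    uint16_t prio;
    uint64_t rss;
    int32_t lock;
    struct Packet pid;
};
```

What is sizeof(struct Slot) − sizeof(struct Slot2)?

Packet: 0..1  version  (1B, 1-aligned); 1..2  mtime  (1B, 1-aligned); 2..8  -- padding (6B); 8..16  offset  (8B, 8-aligned); 16..24  reserved  (8B, 8-aligned); 24..28  n_entries  (4B, 4-aligned); 28..32  -- tail padding (4B); sizeof = 32, alignof = 8
0..8  rss  (8B, 8-aligned)
8..12  refcount  (4B, 4-aligned)
12..14  state  (2B, 2-aligned)
14..16  -- padding (2B)
16..20  start_time  (4B, 4-aligned)
20..22  prio  (2B, 2-aligned)
22..24  -- padding (2B)
24..56  pid  (32B, 8-aligned)
56..67  gid  (11B, 1-aligned)
67..68  -- padding (1B)
68..72  lock  (4B, 4-aligned)
72..80  uid  (8B, 8-aligned)
80..88  cpu  (8B, 8-aligned)
sizeof = 88, alignof = 8
— Slot2 —
0..8  cpu  (8B, 8-aligned)
8..19  gid  (11B, 1-aligned)
19..20  -- padding (1B)
20..24  start_time  (4B, 4-aligned)
24..26  state  (2B, 2-aligned)
26..28  -- padding (2B)
28..32  refcount  (4B, 4-aligned)
32..40  uid  (8B, 8-aligned)
40..42  prio  (2B, 2-aligned)
42..48  -- padding (6B)
48..56  rss  (8B, 8-aligned)
56..60  lock  (4B, 4-aligned)
60..64  -- padding (4B)
64..96  pid  (32B, 8-aligned)
sizeof = 96, alignof = 8
88 − 96 = -8

-8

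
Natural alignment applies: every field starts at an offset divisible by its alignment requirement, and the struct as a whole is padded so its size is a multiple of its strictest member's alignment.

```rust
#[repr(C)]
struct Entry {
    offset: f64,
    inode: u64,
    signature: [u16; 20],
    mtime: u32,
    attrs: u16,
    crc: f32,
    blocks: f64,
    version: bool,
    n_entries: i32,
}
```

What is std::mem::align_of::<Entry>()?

member alignments: offset=8, inode=8, signature=2, mtime=4, attrs=2, crc=4, blocks=8, version=1, n_entries=4
max = 8

8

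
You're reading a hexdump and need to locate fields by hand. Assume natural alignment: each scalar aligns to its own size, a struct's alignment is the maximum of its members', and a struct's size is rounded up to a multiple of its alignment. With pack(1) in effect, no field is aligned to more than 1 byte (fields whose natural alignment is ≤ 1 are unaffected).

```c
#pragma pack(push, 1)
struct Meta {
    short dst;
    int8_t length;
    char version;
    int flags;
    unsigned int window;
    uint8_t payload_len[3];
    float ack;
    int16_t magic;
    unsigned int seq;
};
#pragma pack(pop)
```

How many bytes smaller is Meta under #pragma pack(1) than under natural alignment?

natural layout:
  @0: dst [2B, align 2] → 2
  @2: length [1B, align 1] → 3
  @3: version [1B, align 1] → 4
  @4: flags [4B, align 4] → 8
  @8: window [4B, align 4] → 12
  @12: payload_len [3B, align 1] → 15
  +1 pad (align 4)
  @16: ack [4B, align 4] → 20
  @20: magic [2B, align 2] → 22
  +2 pad (align 4)
  @24: seq [4B, align 4] → 28
  size 28, align 4
packed(1) layout:
  @0: dst [2B, align 1] → 2
  @2: length [1B, align 1] → 3
  @3: version [1B, align 1] → 4
  @4: flags [4B, align 1] → 8
  @8: window [4B, align 1] → 12
  @12: payload_len [3B, align 1] → 15
  @15: ack [4B, align 1] → 19
  @19: magic [2B, align 1] → 21
  @21: seq [4B, align 1] → 25
  size 25, align 1
28 − 25 = 3

3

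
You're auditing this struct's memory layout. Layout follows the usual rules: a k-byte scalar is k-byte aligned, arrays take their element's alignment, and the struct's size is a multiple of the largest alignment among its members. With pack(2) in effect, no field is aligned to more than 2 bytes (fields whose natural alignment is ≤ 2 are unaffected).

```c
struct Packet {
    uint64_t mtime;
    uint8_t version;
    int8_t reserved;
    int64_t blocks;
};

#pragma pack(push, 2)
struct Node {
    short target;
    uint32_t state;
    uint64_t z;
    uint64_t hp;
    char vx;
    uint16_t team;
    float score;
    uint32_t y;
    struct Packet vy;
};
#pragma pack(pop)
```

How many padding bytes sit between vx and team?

Packet: mtime at 0 (size 8, align 8) → ends 8; version at 8 (size 1, align 1) → ends 9; reserved at 9 (size 1, align 1) → ends 10; pad 6 to align 8 for blocks; blocks at 16 (size 8, align 8) → ends 24; total 24 bytes, alignment 8
target at 0 (size 2, align 2) → ends 2
state at 2 (size 4, align 2) → ends 6
z at 6 (size 8, align 2) → ends 14
hp at 14 (size 8, align 2) → ends 22
vx at 22 (size 1, align 1) → ends 23
pad 1 to align 2 for team
team at 24 (size 2, align 2) → ends 26

1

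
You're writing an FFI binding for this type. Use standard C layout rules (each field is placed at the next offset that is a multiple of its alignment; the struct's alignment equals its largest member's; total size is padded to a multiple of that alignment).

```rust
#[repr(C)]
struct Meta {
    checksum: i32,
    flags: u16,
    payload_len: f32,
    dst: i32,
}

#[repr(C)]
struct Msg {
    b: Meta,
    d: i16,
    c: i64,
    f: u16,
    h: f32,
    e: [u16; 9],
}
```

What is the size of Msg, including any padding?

Meta: checksum at 0 (size 4, align 4) → ends 4; flags at 4 (size 2, align 2) → ends 6; pad 2 to align 4 for payload_len; payload_len at 8 (size 4, align 4) → ends 12; dst at 12 (size 4, align 4) → ends 16; total 16 bytes, alignment 4
b at 0 (size 16, align 4) → ends 16
d at 16 (size 2, align 2) → ends 18
pad 6 to align 8 for c
c at 24 (size 8, align 8) → ends 32
f at 32 (size 2, align 2) → ends 34
pad 2 to align 4 for h
h at 36 (size 4, align 4) → ends 40
e at 40 (size 18, align 2) → ends 58
tail pad 6 to reach multiple of 8
total 64 bytes, alignment 8

64 bytes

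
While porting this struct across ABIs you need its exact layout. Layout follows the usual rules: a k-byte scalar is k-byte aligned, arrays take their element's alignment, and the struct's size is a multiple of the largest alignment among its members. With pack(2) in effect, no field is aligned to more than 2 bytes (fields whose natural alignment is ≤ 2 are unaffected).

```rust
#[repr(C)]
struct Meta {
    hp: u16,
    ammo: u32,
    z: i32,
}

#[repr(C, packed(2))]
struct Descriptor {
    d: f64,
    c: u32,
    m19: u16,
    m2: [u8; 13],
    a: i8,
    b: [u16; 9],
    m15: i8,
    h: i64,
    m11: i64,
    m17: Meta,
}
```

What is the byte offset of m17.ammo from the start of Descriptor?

68

Meta: @0: hp [2B, align 2] → 2; +2 pad (align 4); @4: ammo [4B, align 4] → 8; @8: z [4B, align 4] → 12; size 12, align 4
@0: d [8B, align 2] → 8
@8: c [4B, align 2] → 12
@12: m19 [2B, align 2] → 14
@14: m2 [13B, align 1] → 27
@27: a [1B, align 1] → 28
@28: b [18B, align 2] → 46
@46: m15 [1B, align 1] → 47
+1 pad (align 2)
@48: h [8B, align 2] → 56
@56: m11 [8B, align 2] → 64
@64: m17 [12B, align 2] → 76
within Meta: ammo at 4
64 + 4 = 68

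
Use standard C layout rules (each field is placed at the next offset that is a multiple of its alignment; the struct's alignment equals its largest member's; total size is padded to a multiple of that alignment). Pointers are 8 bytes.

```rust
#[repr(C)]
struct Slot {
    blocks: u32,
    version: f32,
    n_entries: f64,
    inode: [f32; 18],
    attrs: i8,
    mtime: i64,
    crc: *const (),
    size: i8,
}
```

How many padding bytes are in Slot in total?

14

0..4  blocks  (4B, 4-aligned)
4..8  version  (4B, 4-aligned)
8..16  n_entries  (8B, 8-aligned)
16..88  inode  (72B, 4-aligned)
88..89  attrs  (1B, 1-aligned)
89..96  -- padding (7B)
96..104  mtime  (8B, 8-aligned)
104..112  crc  (8B, 8-aligned)
112..113  size  (1B, 1-aligned)
113..120  -- tail padding (7B)
sizeof = 120, alignof = 8
data bytes 106, size 120 → padding 14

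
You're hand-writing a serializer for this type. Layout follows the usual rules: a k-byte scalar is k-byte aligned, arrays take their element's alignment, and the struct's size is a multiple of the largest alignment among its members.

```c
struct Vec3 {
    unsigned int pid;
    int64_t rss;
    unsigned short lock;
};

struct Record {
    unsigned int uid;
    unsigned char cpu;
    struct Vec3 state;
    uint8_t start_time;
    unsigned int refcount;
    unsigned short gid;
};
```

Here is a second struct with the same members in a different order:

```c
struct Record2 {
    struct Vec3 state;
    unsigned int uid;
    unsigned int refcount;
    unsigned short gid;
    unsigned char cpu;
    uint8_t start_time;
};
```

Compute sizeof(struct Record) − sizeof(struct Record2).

Vec3: pid at 0 (size 4, align 4) → ends 4; pad 4 to align 8 for rss; rss at 8 (size 8, align 8) → ends 16; lock at 16 (size 2, align 2) → ends 18; tail pad 6 to reach multiple of 8; total 24 bytes, alignment 8
uid at 0 (size 4, align 4) → ends 4
cpu at 4 (size 1, align 1) → ends 5
pad 3 to align 8 for state
state at 8 (size 24, align 8) → ends 32
start_time at 32 (size 1, align 1) → ends 33
pad 3 to align 4 for refcount
refcount at 36 (size 4, align 4) → ends 40
gid at 40 (size 2, align 2) → ends 42
tail pad 6 to reach multiple of 8
total 48 bytes, alignment 8
— Record2 —
state at 0 (size 24, align 8) → ends 24
uid at 24 (size 4, align 4) → ends 28
refcount at 28 (size 4, align 4) → ends 32
gid at 32 (size 2, align 2) → ends 34
cpu at 34 (size 1, align 1) → ends 35
start_time at 35 (size 1, align 1) → ends 36
tail pad 4 to reach multiple of 8
total 40 bytes, alignment 8
48 − 40 = 8

8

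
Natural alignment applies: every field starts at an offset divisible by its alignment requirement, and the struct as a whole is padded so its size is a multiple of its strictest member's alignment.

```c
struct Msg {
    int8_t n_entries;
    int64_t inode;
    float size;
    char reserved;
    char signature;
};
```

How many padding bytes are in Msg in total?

9

0..1  n_entries  (1B, 1-aligned)
1..8  -- padding (7B)
8..16  inode  (8B, 8-aligned)
16..20  size  (4B, 4-aligned)
20..21  reserved  (1B, 1-aligned)
21..22  signature  (1B, 1-aligned)
22..24  -- tail padding (2B)
sizeof = 24, alignof = 8
data bytes 15, size 24 → padding 9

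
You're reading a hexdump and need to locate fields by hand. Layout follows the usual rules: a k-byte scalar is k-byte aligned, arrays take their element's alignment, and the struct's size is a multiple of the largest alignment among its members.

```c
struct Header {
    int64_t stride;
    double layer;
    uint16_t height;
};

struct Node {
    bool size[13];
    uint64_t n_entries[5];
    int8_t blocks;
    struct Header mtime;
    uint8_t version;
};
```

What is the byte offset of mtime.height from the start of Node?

Header: @0: stride [8B, align 8] → 8; @8: layer [8B, align 8] → 16; @16: height [2B, align 2] → 18; +6 tail pad (align 8); size 24, align 8
@0: size [13B, align 1] → 13
+3 pad (align 8)
@16: n_entries [40B, align 8] → 56
@56: blocks [1B, align 1] → 57
+7 pad (align 8)
@64: mtime [24B, align 8] → 88
within Header: height at 16
64 + 16 = 80

80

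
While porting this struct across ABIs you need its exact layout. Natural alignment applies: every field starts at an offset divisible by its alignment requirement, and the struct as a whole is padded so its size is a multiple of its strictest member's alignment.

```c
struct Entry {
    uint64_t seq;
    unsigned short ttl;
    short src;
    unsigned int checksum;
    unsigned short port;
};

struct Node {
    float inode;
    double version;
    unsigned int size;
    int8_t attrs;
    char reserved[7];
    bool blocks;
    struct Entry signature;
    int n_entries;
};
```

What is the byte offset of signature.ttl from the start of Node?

Entry: seq at 0 (size 8, align 8) → ends 8; ttl at 8 (size 2, align 2) → ends 10; src at 10 (size 2, align 2) → ends 12; checksum at 12 (size 4, align 4) → ends 16; port at 16 (size 2, align 2) → ends 18; tail pad 6 to reach multiple of 8; total 24 bytes, alignment 8
inode at 0 (size 4, align 4) → ends 4
pad 4 to align 8 for version
version at 8 (size 8, align 8) → ends 16
size at 16 (size 4, align 4) → ends 20
attrs at 20 (size 1, align 1) → ends 21
reserved at 21 (size 7, align 1) → ends 28
blocks at 28 (size 1, align 1) → ends 29
pad 3 to align 8 for signature
signature at 32 (size 24, align 8) → ends 56
within Entry: ttl at 8
32 + 8 = 40

40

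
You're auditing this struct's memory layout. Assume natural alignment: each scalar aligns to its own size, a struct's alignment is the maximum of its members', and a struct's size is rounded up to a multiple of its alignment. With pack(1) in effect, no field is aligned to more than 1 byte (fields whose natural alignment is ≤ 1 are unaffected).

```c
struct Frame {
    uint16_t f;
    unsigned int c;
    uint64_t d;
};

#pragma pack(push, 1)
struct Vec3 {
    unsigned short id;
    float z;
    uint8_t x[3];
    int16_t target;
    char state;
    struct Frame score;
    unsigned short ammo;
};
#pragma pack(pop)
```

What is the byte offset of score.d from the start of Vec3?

20

Frame: 0..2  f  (2B, 2-aligned); 2..4  -- padding (2B); 4..8  c  (4B, 4-aligned); 8..16  d  (8B, 8-aligned); sizeof = 16, alignof = 8
0..2  id  (2B, 1-aligned)
2..6  z  (4B, 1-aligned)
6..9  x  (3B, 1-aligned)
9..11  target  (2B, 1-aligned)
11..12  state  (1B, 1-aligned)
12..28  score  (16B, 1-aligned)
within Frame: d at 8
12 + 8 = 20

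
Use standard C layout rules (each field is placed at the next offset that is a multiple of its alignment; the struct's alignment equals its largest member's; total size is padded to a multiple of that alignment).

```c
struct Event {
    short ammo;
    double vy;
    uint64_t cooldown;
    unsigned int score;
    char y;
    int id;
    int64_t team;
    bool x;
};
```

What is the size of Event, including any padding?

56

@0: ammo [2B, align 2] → 2
+6 pad (align 8)
@8: vy [8B, align 8] → 16
@16: cooldown [8B, align 8] → 24
@24: score [4B, align 4] → 28
@28: y [1B, align 1] → 29
+3 pad (align 4)
@32: id [4B, align 4] → 36
+4 pad (align 8)
@40: team [8B, align 8] → 48
@48: x [1B, align 1] → 49
+7 tail pad (align 8)
size 56, align 8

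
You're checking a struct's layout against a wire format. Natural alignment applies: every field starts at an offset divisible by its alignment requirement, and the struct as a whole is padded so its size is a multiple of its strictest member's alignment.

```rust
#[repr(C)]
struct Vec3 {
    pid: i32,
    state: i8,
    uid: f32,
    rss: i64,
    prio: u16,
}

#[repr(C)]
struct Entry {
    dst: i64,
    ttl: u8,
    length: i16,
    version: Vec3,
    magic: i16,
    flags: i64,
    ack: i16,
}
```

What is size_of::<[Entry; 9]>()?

Vec3: @0: pid [4B, align 4] → 4; @4: state [1B, align 1] → 5; +3 pad (align 4); @8: uid [4B, align 4] → 12; +4 pad (align 8); @16: rss [8B, align 8] → 24; @24: prio [2B, align 2] → 26; +6 tail pad (align 8); size 32, align 8
@0: dst [8B, align 8] → 8
@8: ttl [1B, align 1] → 9
+1 pad (align 2)
@10: length [2B, align 2] → 12
+4 pad (align 8)
@16: version [32B, align 8] → 48
@48: magic [2B, align 2] → 50
+6 pad (align 8)
@56: flags [8B, align 8] → 64
@64: ack [2B, align 2] → 66
+6 tail pad (align 8)
size 72, align 8
array of 9: 9 × 72 = 648

648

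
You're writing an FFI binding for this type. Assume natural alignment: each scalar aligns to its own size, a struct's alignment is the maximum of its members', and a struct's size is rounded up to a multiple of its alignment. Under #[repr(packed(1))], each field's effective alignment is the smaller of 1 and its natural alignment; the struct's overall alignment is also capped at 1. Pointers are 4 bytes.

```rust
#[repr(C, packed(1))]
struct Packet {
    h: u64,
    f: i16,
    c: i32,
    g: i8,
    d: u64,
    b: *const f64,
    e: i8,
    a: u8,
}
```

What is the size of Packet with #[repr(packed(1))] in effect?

29

@0: h [8B, align 1] → 8
@8: f [2B, align 1] → 10
@10: c [4B, align 1] → 14
@14: g [1B, align 1] → 15
@15: d [8B, align 1] → 23
@23: b [4B, align 1] → 27
@27: e [1B, align 1] → 28
@28: a [1B, align 1] → 29
size 29, align 1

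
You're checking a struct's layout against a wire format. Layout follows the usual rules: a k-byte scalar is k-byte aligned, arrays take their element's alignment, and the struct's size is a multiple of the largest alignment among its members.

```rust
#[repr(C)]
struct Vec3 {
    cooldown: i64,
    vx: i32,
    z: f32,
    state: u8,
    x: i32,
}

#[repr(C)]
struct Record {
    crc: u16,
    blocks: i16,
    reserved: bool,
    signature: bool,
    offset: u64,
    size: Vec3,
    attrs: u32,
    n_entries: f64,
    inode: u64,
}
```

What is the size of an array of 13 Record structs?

832

Vec3: @0: cooldown [8B, align 8] → 8; @8: vx [4B, align 4] → 12; @12: z [4B, align 4] → 16; @16: state [1B, align 1] → 17; +3 pad (align 4); @20: x [4B, align 4] → 24; size 24, align 8
@0: crc [2B, align 2] → 2
@2: blocks [2B, align 2] → 4
@4: reserved [1B, align 1] → 5
@5: signature [1B, align 1] → 6
+2 pad (align 8)
@8: offset [8B, align 8] → 16
@16: size [24B, align 8] → 40
@40: attrs [4B, align 4] → 44
+4 pad (align 8)
@48: n_entries [8B, align 8] → 56
@56: inode [8B, align 8] → 64
size 64, align 8
array of 13: 13 × 64 = 832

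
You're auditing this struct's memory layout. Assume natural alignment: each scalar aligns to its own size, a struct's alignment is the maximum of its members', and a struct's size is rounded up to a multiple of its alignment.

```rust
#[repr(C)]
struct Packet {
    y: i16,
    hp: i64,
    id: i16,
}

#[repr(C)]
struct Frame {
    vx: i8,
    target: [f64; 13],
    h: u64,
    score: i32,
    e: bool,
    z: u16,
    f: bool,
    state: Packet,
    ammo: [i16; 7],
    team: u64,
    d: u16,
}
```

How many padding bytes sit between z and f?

0

Packet: 0..2  y  (2B, 2-aligned); 2..8  -- padding (6B); 8..16  hp  (8B, 8-aligned); 16..18  id  (2B, 2-aligned); 18..24  -- tail padding (6B); sizeof = 24, alignof = 8
0..1  vx  (1B, 1-aligned)
1..8  -- padding (7B)
8..112  target  (104B, 8-aligned)
112..120  h  (8B, 8-aligned)
120..124  score  (4B, 4-aligned)
124..125  e  (1B, 1-aligned)
125..126  -- padding (1B)
126..128  z  (2B, 2-aligned)
128..129  f  (1B, 1-aligned)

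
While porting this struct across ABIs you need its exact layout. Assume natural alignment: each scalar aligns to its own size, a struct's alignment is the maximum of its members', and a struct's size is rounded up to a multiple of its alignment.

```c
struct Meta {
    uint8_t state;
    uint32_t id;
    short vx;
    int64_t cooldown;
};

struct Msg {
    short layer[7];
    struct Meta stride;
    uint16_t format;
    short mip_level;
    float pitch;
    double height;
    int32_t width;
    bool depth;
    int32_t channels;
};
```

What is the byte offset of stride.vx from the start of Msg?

24

Meta: @0: state [1B, align 1] → 1; +3 pad (align 4); @4: id [4B, align 4] → 8; @8: vx [2B, align 2] → 10; +6 pad (align 8); @16: cooldown [8B, align 8] → 24; size 24, align 8
@0: layer [14B, align 2] → 14
+2 pad (align 8)
@16: stride [24B, align 8] → 40
within Meta: vx at 8
16 + 8 = 24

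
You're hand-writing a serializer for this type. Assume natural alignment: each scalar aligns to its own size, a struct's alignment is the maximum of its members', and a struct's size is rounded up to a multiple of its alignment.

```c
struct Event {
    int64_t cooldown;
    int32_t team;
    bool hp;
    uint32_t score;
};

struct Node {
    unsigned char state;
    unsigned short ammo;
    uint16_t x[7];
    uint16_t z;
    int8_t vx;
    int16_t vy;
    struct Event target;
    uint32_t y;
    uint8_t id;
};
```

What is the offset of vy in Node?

Event: cooldown at 0 (size 8, align 8) → ends 8; team at 8 (size 4, align 4) → ends 12; hp at 12 (size 1, align 1) → ends 13; pad 3 to align 4 for score; score at 16 (size 4, align 4) → ends 20; tail pad 4 to reach multiple of 8; total 24 bytes, alignment 8
state at 0 (size 1, align 1) → ends 1
pad 1 to align 2 for ammo
ammo at 2 (size 2, align 2) → ends 4
x at 4 (size 14, align 2) → ends 18
z at 18 (size 2, align 2) → ends 20
vx at 20 (size 1, align 1) → ends 21
pad 1 to align 2 for vy
vy at 22 (size 2, align 2) → ends 24

22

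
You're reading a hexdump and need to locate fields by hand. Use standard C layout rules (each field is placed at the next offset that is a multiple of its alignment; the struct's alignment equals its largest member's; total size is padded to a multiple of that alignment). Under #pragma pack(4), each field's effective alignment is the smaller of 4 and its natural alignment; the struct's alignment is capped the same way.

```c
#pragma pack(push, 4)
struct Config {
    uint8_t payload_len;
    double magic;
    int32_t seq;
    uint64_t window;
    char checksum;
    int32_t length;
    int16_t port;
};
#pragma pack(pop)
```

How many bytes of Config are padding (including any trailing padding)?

8

0..1  payload_len  (1B, 1-aligned)
1..4  -- padding (3B)
4..12  magic  (8B, 4-aligned)
12..16  seq  (4B, 4-aligned)
16..24  window  (8B, 4-aligned)
24..25  checksum  (1B, 1-aligned)
25..28  -- padding (3B)
28..32  length  (4B, 4-aligned)
32..34  port  (2B, 2-aligned)
34..36  -- tail padding (2B)
sizeof = 36, alignof = 4
data bytes 28, size 36 → padding 8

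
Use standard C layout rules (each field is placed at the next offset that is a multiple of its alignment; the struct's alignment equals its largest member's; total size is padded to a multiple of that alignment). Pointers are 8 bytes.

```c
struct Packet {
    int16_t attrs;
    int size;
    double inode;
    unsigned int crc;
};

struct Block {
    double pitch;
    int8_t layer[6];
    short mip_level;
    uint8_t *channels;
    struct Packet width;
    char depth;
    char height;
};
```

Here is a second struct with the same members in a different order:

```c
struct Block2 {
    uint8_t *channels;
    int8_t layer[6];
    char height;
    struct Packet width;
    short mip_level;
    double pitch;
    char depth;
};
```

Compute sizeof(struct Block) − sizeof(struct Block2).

-8

Packet: 0..2  attrs  (2B, 2-aligned); 2..4  -- padding (2B); 4..8  size  (4B, 4-aligned); 8..16  inode  (8B, 8-aligned); 16..20  crc  (4B, 4-aligned); 20..24  -- tail padding (4B); sizeof = 24, alignof = 8
0..8  pitch  (8B, 8-aligned)
8..14  layer  (6B, 1-aligned)
14..16  mip_level  (2B, 2-aligned)
16..24  channels  (8B, 8-aligned)
24..48  width  (24B, 8-aligned)
48..49  depth  (1B, 1-aligned)
49..50  height  (1B, 1-aligned)
50..56  -- tail padding (6B)
sizeof = 56, alignof = 8
— Block2 —
0..8  channels  (8B, 8-aligned)
8..14  layer  (6B, 1-aligned)
14..15  height  (1B, 1-aligned)
15..16  -- padding (1B)
16..40  width  (24B, 8-aligned)
40..42  mip_level  (2B, 2-aligned)
42..48  -- padding (6B)
48..56  pitch  (8B, 8-aligned)
56..57  depth  (1B, 1-aligned)
57..64  -- tail padding (7B)
sizeof = 64, alignof = 8
56 − 64 = -8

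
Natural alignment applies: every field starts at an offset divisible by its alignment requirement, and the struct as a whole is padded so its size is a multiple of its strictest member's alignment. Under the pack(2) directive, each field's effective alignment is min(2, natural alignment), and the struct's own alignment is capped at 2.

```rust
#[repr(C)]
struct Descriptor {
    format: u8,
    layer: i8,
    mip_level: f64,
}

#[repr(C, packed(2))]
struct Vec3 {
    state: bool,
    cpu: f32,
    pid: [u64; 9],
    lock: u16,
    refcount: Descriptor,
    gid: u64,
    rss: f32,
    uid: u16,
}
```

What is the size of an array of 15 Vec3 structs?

Descriptor: 0..1  format  (1B, 1-aligned); 1..2  layer  (1B, 1-aligned); 2..8  -- padding (6B); 8..16  mip_level  (8B, 8-aligned); sizeof = 16, alignof = 8
0..1  state  (1B, 1-aligned)
1..2  -- padding (1B)
2..6  cpu  (4B, 2-aligned)
6..78  pid  (72B, 2-aligned)
78..80  lock  (2B, 2-aligned)
80..96  refcount  (16B, 2-aligned)
96..104  gid  (8B, 2-aligned)
104..108  rss  (4B, 2-aligned)
108..110  uid  (2B, 2-aligned)
sizeof = 110, alignof = 2
array of 15: 15 × 110 = 1650

1650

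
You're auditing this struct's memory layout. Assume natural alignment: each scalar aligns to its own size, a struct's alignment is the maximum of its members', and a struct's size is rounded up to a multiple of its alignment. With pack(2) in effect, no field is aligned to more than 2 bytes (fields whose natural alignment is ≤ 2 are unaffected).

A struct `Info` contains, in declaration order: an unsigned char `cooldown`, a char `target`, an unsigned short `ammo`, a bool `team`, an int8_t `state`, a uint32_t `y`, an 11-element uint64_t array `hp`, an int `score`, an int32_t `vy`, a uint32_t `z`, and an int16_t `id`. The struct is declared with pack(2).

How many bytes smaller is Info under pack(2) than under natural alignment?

natural layout:
  cooldown at 0 (size 1, align 1) → ends 1
  target at 1 (size 1, align 1) → ends 2
  ammo at 2 (size 2, align 2) → ends 4
  team at 4 (size 1, align 1) → ends 5
  state at 5 (size 1, align 1) → ends 6
  pad 2 to align 4 for y
  y at 8 (size 4, align 4) → ends 12
  pad 4 to align 8 for hp
  hp at 16 (size 88, align 8) → ends 104
  score at 104 (size 4, align 4) → ends 108
  vy at 108 (size 4, align 4) → ends 112
  z at 112 (size 4, align 4) → ends 116
  id at 116 (size 2, align 2) → ends 118
  tail pad 2 to reach multiple of 8
  total 120 bytes, alignment 8
packed(2) layout:
  cooldown at 0 (size 1, align 1) → ends 1
  target at 1 (size 1, align 1) → ends 2
  ammo at 2 (size 2, align 2) → ends 4
  team at 4 (size 1, align 1) → ends 5
  state at 5 (size 1, align 1) → ends 6
  y at 6 (size 4, align 2) → ends 10
  hp at 10 (size 88, align 2) → ends 98
  score at 98 (size 4, align 2) → ends 102
  vy at 102 (size 4, align 2) → ends 106
  z at 106 (size 4, align 2) → ends 110
  id at 110 (size 2, align 2) → ends 112
  total 112 bytes, alignment 2
120 − 112 = 8

8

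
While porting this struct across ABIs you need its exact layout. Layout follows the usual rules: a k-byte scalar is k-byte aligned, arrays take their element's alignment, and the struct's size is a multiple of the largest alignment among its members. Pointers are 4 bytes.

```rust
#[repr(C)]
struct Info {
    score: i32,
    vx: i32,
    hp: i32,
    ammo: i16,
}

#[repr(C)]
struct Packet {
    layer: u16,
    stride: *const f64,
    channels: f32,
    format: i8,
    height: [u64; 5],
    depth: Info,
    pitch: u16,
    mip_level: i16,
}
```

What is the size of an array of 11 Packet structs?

Info: 0..4  score  (4B, 4-aligned); 4..8  vx  (4B, 4-aligned); 8..12  hp  (4B, 4-aligned); 12..14  ammo  (2B, 2-aligned); 14..16  -- tail padding (2B); sizeof = 16, alignof = 4
0..2  layer  (2B, 2-aligned)
2..4  -- padding (2B)
4..8  stride  (4B, 4-aligned)
8..12  channels  (4B, 4-aligned)
12..13  format  (1B, 1-aligned)
13..16  -- padding (3B)
16..56  height  (40B, 8-aligned)
56..72  depth  (16B, 4-aligned)
72..74  pitch  (2B, 2-aligned)
74..76  mip_level  (2B, 2-aligned)
76..80  -- tail padding (4B)
sizeof = 80, alignof = 8
array of 11: 11 × 80 = 880

880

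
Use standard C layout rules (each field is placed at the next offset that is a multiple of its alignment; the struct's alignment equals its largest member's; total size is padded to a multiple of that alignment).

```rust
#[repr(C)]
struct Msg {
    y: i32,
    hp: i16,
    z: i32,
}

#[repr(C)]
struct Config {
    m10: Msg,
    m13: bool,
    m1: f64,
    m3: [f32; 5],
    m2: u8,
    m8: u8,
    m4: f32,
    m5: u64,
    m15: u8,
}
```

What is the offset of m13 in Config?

12

Msg: y at 0 (size 4, align 4) → ends 4; hp at 4 (size 2, align 2) → ends 6; pad 2 to align 4 for z; z at 8 (size 4, align 4) → ends 12; total 12 bytes, alignment 4
m10 at 0 (size 12, align 4) → ends 12
m13 at 12 (size 1, align 1) → ends 13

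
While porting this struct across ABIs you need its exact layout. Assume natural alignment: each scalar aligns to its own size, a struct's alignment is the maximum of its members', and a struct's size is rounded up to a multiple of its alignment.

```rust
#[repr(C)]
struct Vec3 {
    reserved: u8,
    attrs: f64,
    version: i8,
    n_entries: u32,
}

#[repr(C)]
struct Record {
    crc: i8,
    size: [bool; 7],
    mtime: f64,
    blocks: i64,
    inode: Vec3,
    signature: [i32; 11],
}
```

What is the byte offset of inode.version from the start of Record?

Vec3: 0..1  reserved  (1B, 1-aligned); 1..8  -- padding (7B); 8..16  attrs  (8B, 8-aligned); 16..17  version  (1B, 1-aligned); 17..20  -- padding (3B); 20..24  n_entries  (4B, 4-aligned); sizeof = 24, alignof = 8
0..1  crc  (1B, 1-aligned)
1..8  size  (7B, 1-aligned)
8..16  mtime  (8B, 8-aligned)
16..24  blocks  (8B, 8-aligned)
24..48  inode  (24B, 8-aligned)
within Vec3: version at 16
24 + 16 = 40

40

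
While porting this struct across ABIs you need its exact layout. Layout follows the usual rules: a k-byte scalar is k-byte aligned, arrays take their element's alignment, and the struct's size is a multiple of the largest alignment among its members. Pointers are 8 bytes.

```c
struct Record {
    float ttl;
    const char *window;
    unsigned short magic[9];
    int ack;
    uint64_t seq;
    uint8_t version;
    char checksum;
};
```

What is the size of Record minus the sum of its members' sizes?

12

ttl at 0 (size 4, align 4) → ends 4
pad 4 to align 8 for window
window at 8 (size 8, align 8) → ends 16
magic at 16 (size 18, align 2) → ends 34
pad 2 to align 4 for ack
ack at 36 (size 4, align 4) → ends 40
seq at 40 (size 8, align 8) → ends 48
version at 48 (size 1, align 1) → ends 49
checksum at 49 (size 1, align 1) → ends 50
tail pad 6 to reach multiple of 8
total 56 bytes, alignment 8
data bytes 44, size 56 → padding 12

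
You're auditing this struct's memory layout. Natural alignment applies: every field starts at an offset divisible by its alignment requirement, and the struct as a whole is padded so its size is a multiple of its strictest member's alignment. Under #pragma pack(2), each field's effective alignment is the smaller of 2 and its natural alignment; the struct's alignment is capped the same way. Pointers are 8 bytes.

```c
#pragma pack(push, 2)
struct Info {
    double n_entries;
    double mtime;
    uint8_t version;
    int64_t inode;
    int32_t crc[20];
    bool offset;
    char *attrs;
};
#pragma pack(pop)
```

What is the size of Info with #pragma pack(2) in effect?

116

n_entries at 0 (size 8, align 2) → ends 8
mtime at 8 (size 8, align 2) → ends 16
version at 16 (size 1, align 1) → ends 17
pad 1 to align 2 for inode
inode at 18 (size 8, align 2) → ends 26
crc at 26 (size 80, align 2) → ends 106
offset at 106 (size 1, align 1) → ends 107
pad 1 to align 2 for attrs
attrs at 108 (size 8, align 2) → ends 116
total 116 bytes, alignment 2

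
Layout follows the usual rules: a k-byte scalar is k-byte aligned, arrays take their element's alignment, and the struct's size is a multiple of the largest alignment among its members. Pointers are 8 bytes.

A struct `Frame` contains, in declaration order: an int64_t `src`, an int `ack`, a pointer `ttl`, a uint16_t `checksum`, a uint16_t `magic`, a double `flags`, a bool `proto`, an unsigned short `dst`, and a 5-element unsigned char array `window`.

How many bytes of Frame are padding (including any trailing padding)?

0..8  src  (8B, 8-aligned)
8..12  ack  (4B, 4-aligned)
12..16  -- padding (4B)
16..24  ttl  (8B, 8-aligned)
24..26  checksum  (2B, 2-aligned)
26..28  magic  (2B, 2-aligned)
28..32  -- padding (4B)
32..40  flags  (8B, 8-aligned)
40..41  proto  (1B, 1-aligned)
41..42  -- padding (1B)
42..44  dst  (2B, 2-aligned)
44..49  window  (5B, 1-aligned)
49..56  -- tail padding (7B)
sizeof = 56, alignof = 8
data bytes 40, size 56 → padding 16

16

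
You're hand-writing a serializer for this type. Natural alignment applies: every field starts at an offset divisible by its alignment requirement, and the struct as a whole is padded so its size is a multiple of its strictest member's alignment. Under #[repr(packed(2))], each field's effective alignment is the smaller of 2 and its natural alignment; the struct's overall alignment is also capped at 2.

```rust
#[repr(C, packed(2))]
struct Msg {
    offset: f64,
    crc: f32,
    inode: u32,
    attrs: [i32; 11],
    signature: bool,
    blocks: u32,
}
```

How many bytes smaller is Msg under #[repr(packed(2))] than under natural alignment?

natural layout:
  0..8  offset  (8B, 8-aligned)
  8..12  crc  (4B, 4-aligned)
  12..16  inode  (4B, 4-aligned)
  16..60  attrs  (44B, 4-aligned)
  60..61  signature  (1B, 1-aligned)
  61..64  -- padding (3B)
  64..68  blocks  (4B, 4-aligned)
  68..72  -- tail padding (4B)
  sizeof = 72, alignof = 8
packed(2) layout:
  0..8  offset  (8B, 2-aligned)
  8..12  crc  (4B, 2-aligned)
  12..16  inode  (4B, 2-aligned)
  16..60  attrs  (44B, 2-aligned)
  60..61  signature  (1B, 1-aligned)
  61..62  -- padding (1B)
  62..66  blocks  (4B, 2-aligned)
  sizeof = 66, alignof = 2
72 − 66 = 6

6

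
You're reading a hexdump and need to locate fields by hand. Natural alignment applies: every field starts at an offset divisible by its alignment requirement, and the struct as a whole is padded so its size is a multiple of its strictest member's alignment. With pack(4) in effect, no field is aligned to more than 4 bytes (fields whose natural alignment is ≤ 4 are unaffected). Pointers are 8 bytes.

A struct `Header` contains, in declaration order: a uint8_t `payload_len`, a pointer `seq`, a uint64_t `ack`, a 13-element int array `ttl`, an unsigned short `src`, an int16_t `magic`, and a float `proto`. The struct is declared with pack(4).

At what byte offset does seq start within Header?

@0: payload_len [1B, align 1] → 1
+3 pad (align 4)
@4: seq [8B, align 4] → 12

4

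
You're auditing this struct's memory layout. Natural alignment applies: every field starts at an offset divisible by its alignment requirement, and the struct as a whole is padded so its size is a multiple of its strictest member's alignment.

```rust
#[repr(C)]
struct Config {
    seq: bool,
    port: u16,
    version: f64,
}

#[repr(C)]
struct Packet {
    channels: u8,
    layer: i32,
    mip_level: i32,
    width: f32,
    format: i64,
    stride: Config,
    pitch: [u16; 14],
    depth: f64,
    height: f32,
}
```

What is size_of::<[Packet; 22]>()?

1936

Config: 0..1  seq  (1B, 1-aligned); 1..2  -- padding (1B); 2..4  port  (2B, 2-aligned); 4..8  -- padding (4B); 8..16  version  (8B, 8-aligned); sizeof = 16, alignof = 8
0..1  channels  (1B, 1-aligned)
1..4  -- padding (3B)
4..8  layer  (4B, 4-aligned)
8..12  mip_level  (4B, 4-aligned)
12..16  width  (4B, 4-aligned)
16..24  format  (8B, 8-aligned)
24..40  stride  (16B, 8-aligned)
40..68  pitch  (28B, 2-aligned)
68..72  -- padding (4B)
72..80  depth  (8B, 8-aligned)
80..84  height  (4B, 4-aligned)
84..88  -- tail padding (4B)
sizeof = 88, alignof = 8
array of 22: 22 × 88 = 1936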